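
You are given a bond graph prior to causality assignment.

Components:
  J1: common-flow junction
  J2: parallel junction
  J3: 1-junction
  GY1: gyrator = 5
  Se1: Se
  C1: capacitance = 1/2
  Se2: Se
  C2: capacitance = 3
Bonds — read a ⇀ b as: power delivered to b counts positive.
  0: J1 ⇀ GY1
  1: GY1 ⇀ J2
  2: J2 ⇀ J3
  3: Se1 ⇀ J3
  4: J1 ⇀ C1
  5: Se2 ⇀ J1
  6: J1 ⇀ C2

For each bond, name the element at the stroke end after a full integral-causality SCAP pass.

β3 →J3  (Se1 (Se) sets effort on bond)
β5 →J1  (Se2 fixes effort; stroke away)
β2 →J2  (only one flow-in slot at J3)
β1 →GY1  (J2: bond 2 brought effort, rest push out)
β0 →GY1  (through GY1, causality inverts; strokes same side of GY1)
β4 →J1  (J1 flow already set via bond 0)
β6 →J1  (J1: bond 0 brought flow, rest push out)

bond 0 →GY1
bond 1 →GY1
bond 2 →J2
bond 3 →J3
bond 4 →J1
bond 5 →J1
bond 6 →J1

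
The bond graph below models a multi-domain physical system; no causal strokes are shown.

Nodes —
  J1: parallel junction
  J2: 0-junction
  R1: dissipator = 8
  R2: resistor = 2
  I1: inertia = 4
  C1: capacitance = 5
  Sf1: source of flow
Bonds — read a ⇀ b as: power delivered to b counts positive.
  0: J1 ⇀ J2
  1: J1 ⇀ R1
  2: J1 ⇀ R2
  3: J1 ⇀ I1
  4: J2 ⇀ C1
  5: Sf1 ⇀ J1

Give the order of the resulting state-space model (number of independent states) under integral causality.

bond 5 stroke→Sf1  (Sf1 (Sf) sets flow on bond)
bond 3 stroke→I1  (prefer integral on I1)
bond 4 stroke→J2  (prefer integral on C1)
bond 0 stroke→J1  (J2: bond 4 brought effort, rest push out)
bond 1 stroke→R1  (J1 effort already set via bond 0)
bond 2 stroke→R2  (J1: bond 0 brought effort, rest push out)

2  (C1, I1 all integral)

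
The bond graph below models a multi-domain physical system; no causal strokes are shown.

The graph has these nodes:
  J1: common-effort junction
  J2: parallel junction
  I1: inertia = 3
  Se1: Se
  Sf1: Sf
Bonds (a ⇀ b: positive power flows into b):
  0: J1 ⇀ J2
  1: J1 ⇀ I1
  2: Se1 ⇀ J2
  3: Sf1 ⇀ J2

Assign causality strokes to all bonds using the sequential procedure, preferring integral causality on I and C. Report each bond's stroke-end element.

β0 stroke→J1
β1 stroke→I1
β2 stroke→J2
β3 stroke→Sf1

#2 →J2  (source Se1 imposes e)
#3 →Sf1  (Sf1 (Sf) sets flow on bond)
#0 →J1  (J2 effort already set via bond 2)
#1 →I1  (J1: bond 0 brought effort, rest push out)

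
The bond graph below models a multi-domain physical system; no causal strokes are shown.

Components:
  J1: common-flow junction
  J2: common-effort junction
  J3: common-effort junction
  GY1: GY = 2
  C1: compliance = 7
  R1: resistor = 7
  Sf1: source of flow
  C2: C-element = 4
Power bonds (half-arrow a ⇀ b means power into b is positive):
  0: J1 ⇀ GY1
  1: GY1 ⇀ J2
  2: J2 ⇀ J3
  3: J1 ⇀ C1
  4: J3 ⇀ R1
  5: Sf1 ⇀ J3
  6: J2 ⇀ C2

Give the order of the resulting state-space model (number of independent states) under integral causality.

#5 stroke→Sf1  (Sf1 (Sf) sets flow on bond)
#3 stroke→J1  (prefer integral on C1)
#0 stroke→GY1  (closing 1-jn rule on J1)
#1 stroke→GY1  (GY1 both-in/both-out from 0)
#6 stroke→J2  (C2 outputs effort q/C2)
#2 stroke→J3  (common-e at J2 fixed by 6)
#4 stroke→R1  (J3: bond 2 brought effort, rest push out)

2  (C1, C2 all integral)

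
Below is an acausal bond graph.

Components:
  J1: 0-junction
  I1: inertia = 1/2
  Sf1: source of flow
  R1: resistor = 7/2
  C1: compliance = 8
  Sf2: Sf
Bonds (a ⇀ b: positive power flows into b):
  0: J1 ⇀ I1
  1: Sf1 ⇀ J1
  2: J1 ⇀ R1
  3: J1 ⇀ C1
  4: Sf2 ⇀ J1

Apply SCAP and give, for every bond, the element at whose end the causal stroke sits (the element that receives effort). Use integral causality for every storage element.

bond 0 stroke at I1
bond 1 stroke at Sf1
bond 2 stroke at R1
bond 3 stroke at J1
bond 4 stroke at Sf2

bond 1 stroke at Sf1  (Sf1: flow source, stroke at near end)
bond 4 stroke at Sf2  (Sf2 fixes flow; stroke at Sf2)
bond 0 stroke at I1  (prefer integral on I1)
bond 3 stroke at J1  (C1 integral (e out))
bond 2 stroke at R1  (J1: bond 3 brought effort, rest push out)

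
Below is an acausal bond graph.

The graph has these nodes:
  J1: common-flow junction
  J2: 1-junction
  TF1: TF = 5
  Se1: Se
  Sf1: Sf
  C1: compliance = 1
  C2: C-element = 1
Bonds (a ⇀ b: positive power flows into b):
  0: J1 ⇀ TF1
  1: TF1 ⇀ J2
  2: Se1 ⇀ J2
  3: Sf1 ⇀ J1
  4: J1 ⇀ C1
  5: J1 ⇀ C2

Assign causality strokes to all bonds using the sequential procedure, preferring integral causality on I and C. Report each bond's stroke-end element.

β2 stroke at J2  (Se1 (Se) sets effort on bond)
β3 stroke at Sf1  (Sf1 fixes flow; stroke at Sf1)
β0 stroke at J1  (1-jn J1 has f-setter on 3)
β4 stroke at J1  (common-f at J1 fixed by 3)
β5 stroke at J1  (J1 flow already set via bond 3)
β1 stroke at TF1  (J2 needs exactly one f-in)

#0 stroke→J1
#1 stroke→TF1
#2 stroke→J2
#3 stroke→Sf1
#4 stroke→J1
#5 stroke→J1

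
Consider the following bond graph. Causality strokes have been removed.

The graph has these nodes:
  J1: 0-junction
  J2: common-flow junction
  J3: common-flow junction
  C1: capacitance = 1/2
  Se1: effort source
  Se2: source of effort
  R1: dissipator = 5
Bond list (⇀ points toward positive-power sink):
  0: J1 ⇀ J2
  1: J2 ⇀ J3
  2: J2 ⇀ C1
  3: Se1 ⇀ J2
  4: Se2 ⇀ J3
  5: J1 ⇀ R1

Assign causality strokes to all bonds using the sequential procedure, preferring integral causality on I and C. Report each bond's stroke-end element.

#3 stroke→J2  (Se1: effort source, stroke at far end)
#4 stroke→J3  (Se2 (Se) sets effort on bond)
#1 stroke→J2  (J3 needs exactly one f-in)
#2 stroke→J2  (C1 integral (e out))
#0 stroke→J1  (J2 needs exactly one f-in)
#5 stroke→R1  (J1 effort already set via bond 0)

#0 →J1
#1 →J2
#2 →J2
#3 →J2
#4 →J3
#5 →R1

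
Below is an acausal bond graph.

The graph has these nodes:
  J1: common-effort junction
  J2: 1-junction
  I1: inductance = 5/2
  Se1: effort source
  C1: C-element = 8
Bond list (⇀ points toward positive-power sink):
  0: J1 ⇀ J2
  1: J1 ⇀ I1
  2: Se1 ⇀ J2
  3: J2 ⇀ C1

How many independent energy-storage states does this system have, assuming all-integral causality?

β2 stroke at J2  (source Se1 imposes e)
β1 stroke at I1  (I1 outputs flow p/I1)
β0 stroke at J1  (only one effort-in slot at J1)
β3 stroke at J2  (J2: bond 0 brought flow, rest push out)

2  (C1, I1 all integral)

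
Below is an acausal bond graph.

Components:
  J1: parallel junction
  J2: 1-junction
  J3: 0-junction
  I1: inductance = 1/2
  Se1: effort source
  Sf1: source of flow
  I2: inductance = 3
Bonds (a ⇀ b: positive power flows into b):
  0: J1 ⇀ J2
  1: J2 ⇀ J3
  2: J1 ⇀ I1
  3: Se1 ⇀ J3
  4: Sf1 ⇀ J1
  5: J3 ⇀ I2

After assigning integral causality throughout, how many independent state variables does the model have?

2  (I1, I2 all integral)

β3 stroke→J3  (Se1 fixes effort; stroke away)
β4 stroke→Sf1  (Sf1 (Sf) sets flow on bond)
β1 stroke→J2  (J3: bond 3 brought effort, rest push out)
β5 stroke→I2  (J3 effort already set via bond 3)
β0 stroke→J1  (closing 1-jn rule on J2)
β2 stroke→I1  (J1: bond 0 brought effort, rest push out)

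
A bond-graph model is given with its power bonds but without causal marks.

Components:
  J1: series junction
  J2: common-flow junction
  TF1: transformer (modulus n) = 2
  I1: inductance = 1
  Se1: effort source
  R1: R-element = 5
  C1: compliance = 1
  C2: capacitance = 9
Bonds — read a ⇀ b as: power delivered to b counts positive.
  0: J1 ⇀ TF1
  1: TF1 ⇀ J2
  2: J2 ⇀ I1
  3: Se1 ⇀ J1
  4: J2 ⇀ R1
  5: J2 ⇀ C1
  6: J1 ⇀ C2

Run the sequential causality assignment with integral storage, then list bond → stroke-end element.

b0 stroke at TF1
b1 stroke at J2
b2 stroke at I1
b3 stroke at J1
b4 stroke at J2
b5 stroke at J2
b6 stroke at J1

#3 stroke→J1  (Se1 fixes effort; stroke away)
#2 stroke→I1  (I1 outputs flow p/I1)
#1 stroke→J2  (J2 flow already set via bond 2)
#4 stroke→J2  (1-jn J2 has f-setter on 2)
#5 stroke→J2  (1-jn J2 has f-setter on 2)
#0 stroke→TF1  (through TF1, causality passes straight; one stroke at TF1)
#6 stroke→J1  (J1: bond 0 brought flow, rest push out)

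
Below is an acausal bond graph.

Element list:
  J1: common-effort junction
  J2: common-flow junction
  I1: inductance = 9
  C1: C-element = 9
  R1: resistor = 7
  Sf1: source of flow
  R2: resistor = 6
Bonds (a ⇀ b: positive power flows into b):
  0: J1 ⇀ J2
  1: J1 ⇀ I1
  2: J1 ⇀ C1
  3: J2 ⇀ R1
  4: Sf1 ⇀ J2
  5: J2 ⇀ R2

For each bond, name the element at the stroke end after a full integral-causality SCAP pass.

b4 |Sf1  (Sf1 fixes flow; stroke at Sf1)
b0 |J2  (1-jn J2 has f-setter on 4)
b3 |J2  (1-jn J2 has f-setter on 4)
b5 |J2  (J2 flow already set via bond 4)
b1 |I1  (I1 integral (f out))
b2 |J1  (J1 needs exactly one e-in)

bond 0 →J2
bond 1 →I1
bond 2 →J1
bond 3 →J2
bond 4 →Sf1
bond 5 →J2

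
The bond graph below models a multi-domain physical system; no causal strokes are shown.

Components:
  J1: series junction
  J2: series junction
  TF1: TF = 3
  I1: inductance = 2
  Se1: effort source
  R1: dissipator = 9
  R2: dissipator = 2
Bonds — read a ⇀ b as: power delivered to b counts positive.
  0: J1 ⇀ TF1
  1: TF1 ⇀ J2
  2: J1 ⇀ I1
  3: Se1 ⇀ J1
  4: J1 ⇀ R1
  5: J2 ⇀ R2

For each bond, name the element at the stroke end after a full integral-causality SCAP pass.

b0 →J1
b1 →TF1
b2 →I1
b3 →J1
b4 →J1
b5 →J2

#3 |J1  (Se1 (Se) sets effort on bond)
#2 |I1  (I1 outputs flow p/I1)
#0 |J1  (J1 flow already set via bond 2)
#4 |J1  (common-f at J1 fixed by 2)
#1 |TF1  (TF1: transformer flips bond 0)
#5 |J2  (J2 flow already set via bond 1)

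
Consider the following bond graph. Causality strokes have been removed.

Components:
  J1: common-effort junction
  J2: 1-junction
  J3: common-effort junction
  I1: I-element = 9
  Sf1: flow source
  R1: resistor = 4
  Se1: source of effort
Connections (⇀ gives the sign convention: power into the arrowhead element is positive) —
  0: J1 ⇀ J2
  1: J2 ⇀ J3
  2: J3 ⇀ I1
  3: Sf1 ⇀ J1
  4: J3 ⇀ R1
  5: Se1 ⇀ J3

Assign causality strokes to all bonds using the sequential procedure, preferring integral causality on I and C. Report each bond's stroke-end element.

b3 |Sf1  (Sf1 fixes flow; stroke at Sf1)
b5 |J3  (Se1 (Se) sets effort on bond)
b0 |J1  (J1 needs exactly one e-in)
b1 |J2  (J2: bond 0 brought flow, rest push out)
b2 |I1  (common-e at J3 fixed by 5)
b4 |R1  (J3: bond 5 brought effort, rest push out)

bond 0 stroke→J1
bond 1 stroke→J2
bond 2 stroke→I1
bond 3 stroke→Sf1
bond 4 stroke→R1
bond 5 stroke→J3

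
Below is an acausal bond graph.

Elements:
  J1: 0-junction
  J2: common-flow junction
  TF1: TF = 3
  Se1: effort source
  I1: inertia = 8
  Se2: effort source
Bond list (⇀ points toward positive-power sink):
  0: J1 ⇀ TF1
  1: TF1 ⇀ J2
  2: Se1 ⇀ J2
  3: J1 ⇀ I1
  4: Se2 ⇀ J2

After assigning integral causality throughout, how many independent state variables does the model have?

bond 2 →J2  (Se1 (Se) sets effort on bond)
bond 4 →J2  (Se2 fixes effort; stroke away)
bond 1 →TF1  (J2 needs exactly one f-in)
bond 0 →J1  (through TF1, causality passes straight; one stroke at TF1)
bond 3 →I1  (common-e at J1 fixed by 0)

1  (I1 all integral)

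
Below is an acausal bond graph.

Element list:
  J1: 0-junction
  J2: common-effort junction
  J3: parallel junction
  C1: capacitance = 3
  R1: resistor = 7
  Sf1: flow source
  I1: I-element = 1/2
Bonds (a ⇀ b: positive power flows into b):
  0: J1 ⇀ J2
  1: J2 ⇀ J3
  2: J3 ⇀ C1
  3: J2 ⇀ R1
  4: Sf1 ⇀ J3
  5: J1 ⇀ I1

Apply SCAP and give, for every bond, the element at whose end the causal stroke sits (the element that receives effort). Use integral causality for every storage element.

#0 stroke at J1
#1 stroke at J2
#2 stroke at J3
#3 stroke at R1
#4 stroke at Sf1
#5 stroke at I1

#4 →Sf1  (Sf1 (Sf) sets flow on bond)
#2 →J3  (C1 integral (e out))
#1 →J2  (J3 effort already set via bond 2)
#0 →J1  (common-e at J2 fixed by 1)
#3 →R1  (0-jn J2 has e-setter on 1)
#5 →I1  (J1: bond 0 brought effort, rest push out)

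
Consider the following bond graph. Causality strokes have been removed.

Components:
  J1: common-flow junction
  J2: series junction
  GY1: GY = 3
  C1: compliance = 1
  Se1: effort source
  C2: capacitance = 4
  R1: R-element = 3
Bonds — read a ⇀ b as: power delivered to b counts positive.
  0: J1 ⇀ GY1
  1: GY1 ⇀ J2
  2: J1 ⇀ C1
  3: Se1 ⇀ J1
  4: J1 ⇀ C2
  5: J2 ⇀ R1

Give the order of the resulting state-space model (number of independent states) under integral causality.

2  (C1, C2 all integral)

b3 →J1  (Se1 (Se) sets effort on bond)
b2 →J1  (C1 outputs effort q/C1)
b4 →J1  (C2 integral (e out))
b0 →GY1  (only one flow-in slot at J1)
b1 →GY1  (GY1 both-in/both-out from 0)
b5 →J2  (1-jn J2 has f-setter on 1)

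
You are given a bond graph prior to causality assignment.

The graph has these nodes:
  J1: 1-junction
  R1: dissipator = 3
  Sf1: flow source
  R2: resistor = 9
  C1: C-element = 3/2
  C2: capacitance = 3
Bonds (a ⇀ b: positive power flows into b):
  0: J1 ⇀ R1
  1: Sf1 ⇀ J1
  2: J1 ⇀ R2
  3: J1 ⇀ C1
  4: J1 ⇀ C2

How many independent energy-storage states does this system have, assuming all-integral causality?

2  (C1, C2 all integral)

bond 1 |Sf1  (Sf1 fixes flow; stroke at Sf1)
bond 0 |J1  (J1 flow already set via bond 1)
bond 2 |J1  (common-f at J1 fixed by 1)
bond 3 |J1  (1-jn J1 has f-setter on 1)
bond 4 |J1  (J1: bond 1 brought flow, rest push out)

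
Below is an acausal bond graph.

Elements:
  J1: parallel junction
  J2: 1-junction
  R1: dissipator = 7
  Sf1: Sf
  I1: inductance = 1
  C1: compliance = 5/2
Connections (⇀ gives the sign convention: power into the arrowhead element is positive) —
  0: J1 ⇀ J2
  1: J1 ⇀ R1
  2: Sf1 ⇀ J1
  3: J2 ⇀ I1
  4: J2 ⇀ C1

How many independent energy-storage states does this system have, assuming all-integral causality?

2  (C1, I1 all integral)

bond 2 stroke→Sf1  (Sf1: flow source, stroke at near end)
bond 3 stroke→I1  (I1: I, integral causality)
bond 0 stroke→J2  (common-f at J2 fixed by 3)
bond 4 stroke→J2  (J2: bond 3 brought flow, rest push out)
bond 1 stroke→J1  (J1 needs exactly one e-in)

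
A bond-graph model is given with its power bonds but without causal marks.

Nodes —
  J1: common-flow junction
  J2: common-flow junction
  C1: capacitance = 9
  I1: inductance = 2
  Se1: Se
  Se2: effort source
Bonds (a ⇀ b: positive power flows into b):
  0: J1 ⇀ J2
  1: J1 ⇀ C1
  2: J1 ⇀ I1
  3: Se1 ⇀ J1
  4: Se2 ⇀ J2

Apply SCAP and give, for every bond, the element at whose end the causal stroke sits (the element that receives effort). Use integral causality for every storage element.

#0 →J1
#1 →J1
#2 →I1
#3 →J1
#4 →J2

b3 stroke→J1  (Se1 (Se) sets effort on bond)
b4 stroke→J2  (Se2: effort source, stroke at far end)
b0 stroke→J1  (J2 needs exactly one f-in)
b1 stroke→J1  (prefer integral on C1)
b2 stroke→I1  (J1 needs exactly one f-in)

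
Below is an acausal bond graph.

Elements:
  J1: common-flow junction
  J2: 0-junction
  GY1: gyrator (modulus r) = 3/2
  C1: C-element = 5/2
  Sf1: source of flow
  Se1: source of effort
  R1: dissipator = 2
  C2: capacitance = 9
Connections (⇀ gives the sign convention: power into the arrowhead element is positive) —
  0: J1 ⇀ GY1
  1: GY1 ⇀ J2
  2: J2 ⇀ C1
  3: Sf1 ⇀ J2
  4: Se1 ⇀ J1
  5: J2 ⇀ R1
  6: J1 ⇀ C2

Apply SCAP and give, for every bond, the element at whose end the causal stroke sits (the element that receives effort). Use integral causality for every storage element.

bond 0 →GY1
bond 1 →GY1
bond 2 →J2
bond 3 →Sf1
bond 4 →J1
bond 5 →R1
bond 6 →J1

b3 |Sf1  (source Sf1 imposes f)
b4 |J1  (source Se1 imposes e)
b2 |J2  (C1 outputs effort q/C1)
b1 |GY1  (0-jn J2 has e-setter on 2)
b5 |R1  (0-jn J2 has e-setter on 2)
b0 |GY1  (through GY1, causality inverts; strokes same side of GY1)
b6 |J1  (1-jn J1 has f-setter on 0)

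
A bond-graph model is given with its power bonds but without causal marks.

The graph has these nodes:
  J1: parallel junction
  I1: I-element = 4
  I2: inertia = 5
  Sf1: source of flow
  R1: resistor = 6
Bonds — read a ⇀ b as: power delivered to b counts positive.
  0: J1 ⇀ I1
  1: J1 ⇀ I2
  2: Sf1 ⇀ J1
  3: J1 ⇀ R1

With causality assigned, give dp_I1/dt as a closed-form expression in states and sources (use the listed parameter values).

dp_I1/dt = 6*F_Sf1 - 3*p_I1/2 - 6*p_I2/5

#2 stroke→Sf1  (Sf1: flow source, stroke at near end)
#0 stroke→I1  (I1: I, integral causality)
#1 stroke→I2  (prefer integral on I2)
#3 stroke→J1  (only one effort-in slot at J1)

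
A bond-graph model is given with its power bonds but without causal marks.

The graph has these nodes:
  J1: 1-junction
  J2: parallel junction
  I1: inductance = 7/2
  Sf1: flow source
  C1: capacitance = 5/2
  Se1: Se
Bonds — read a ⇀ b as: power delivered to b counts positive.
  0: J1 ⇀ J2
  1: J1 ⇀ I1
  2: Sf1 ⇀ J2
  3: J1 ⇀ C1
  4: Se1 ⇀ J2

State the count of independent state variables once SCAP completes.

2  (C1, I1 all integral)

β2 stroke→Sf1  (Sf1: flow source, stroke at near end)
β4 stroke→J2  (Se1 fixes effort; stroke away)
β0 stroke→J1  (J2 effort already set via bond 4)
β1 stroke→I1  (prefer integral on I1)
β3 stroke→J1  (J1 flow already set via bond 1)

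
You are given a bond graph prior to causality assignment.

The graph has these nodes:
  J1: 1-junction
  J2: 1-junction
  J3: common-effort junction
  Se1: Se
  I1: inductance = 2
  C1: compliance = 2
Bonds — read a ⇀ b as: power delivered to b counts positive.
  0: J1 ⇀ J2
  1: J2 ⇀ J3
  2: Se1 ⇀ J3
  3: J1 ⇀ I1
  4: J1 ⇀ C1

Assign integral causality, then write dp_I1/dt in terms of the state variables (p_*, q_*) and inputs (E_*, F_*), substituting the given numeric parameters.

dp_I1/dt = -E_Se1 - q_C1/2

b2 stroke at J3  (Se1 (Se) sets effort on bond)
b1 stroke at J2  (J3 effort already set via bond 2)
b0 stroke at J1  (closing 1-jn rule on J2)
b3 stroke at I1  (prefer integral on I1)
b4 stroke at J1  (J1 flow already set via bond 3)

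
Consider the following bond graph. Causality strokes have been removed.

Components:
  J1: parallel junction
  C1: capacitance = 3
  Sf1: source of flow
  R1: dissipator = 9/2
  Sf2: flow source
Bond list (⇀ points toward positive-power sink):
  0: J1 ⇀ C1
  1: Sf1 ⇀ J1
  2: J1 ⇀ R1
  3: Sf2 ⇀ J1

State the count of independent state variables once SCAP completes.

bond 1 stroke at Sf1  (Sf1: flow source, stroke at near end)
bond 3 stroke at Sf2  (Sf2 fixes flow; stroke at Sf2)
bond 0 stroke at J1  (C1: C, integral causality)
bond 2 stroke at R1  (common-e at J1 fixed by 0)

1  (C1 all integral)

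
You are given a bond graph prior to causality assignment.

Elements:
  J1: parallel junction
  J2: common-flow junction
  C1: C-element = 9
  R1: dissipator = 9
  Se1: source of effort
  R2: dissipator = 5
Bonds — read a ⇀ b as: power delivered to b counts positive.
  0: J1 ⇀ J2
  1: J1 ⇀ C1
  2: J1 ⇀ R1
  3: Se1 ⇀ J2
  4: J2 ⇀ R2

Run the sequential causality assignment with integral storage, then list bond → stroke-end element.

bond 0 stroke→J2
bond 1 stroke→J1
bond 2 stroke→R1
bond 3 stroke→J2
bond 4 stroke→R2

#3 →J2  (Se1 (Se) sets effort on bond)
#1 →J1  (C1: C, integral causality)
#0 →J2  (common-e at J1 fixed by 1)
#2 →R1  (0-jn J1 has e-setter on 1)
#4 →R2  (only one flow-in slot at J2)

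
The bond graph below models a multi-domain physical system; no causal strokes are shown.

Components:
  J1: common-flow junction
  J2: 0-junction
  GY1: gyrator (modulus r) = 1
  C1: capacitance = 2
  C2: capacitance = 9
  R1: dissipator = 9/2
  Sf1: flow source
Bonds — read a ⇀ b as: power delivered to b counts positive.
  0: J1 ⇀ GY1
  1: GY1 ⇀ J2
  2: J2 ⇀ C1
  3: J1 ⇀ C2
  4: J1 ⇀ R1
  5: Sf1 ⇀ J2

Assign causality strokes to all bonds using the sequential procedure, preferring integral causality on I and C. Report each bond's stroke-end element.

β5 |Sf1  (Sf1 fixes flow; stroke at Sf1)
β2 |J2  (C1: C, integral causality)
β1 |GY1  (common-e at J2 fixed by 2)
β0 |GY1  (GY1 both-in/both-out from 1)
β3 |J1  (1-jn J1 has f-setter on 0)
β4 |J1  (1-jn J1 has f-setter on 0)

β0 →GY1
β1 →GY1
β2 →J2
β3 →J1
β4 →J1
β5 →Sf1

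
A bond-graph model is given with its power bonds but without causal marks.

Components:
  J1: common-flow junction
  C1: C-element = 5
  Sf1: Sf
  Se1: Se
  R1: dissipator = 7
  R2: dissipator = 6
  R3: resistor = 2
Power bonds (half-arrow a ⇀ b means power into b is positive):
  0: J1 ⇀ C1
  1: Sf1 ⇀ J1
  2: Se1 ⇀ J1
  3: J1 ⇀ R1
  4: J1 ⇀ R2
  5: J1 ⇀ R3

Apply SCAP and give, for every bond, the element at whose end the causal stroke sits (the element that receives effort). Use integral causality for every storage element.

#0 stroke→J1
#1 stroke→Sf1
#2 stroke→J1
#3 stroke→J1
#4 stroke→J1
#5 stroke→J1

#1 →Sf1  (Sf1 (Sf) sets flow on bond)
#2 →J1  (Se1: effort source, stroke at far end)
#0 →J1  (J1 flow already set via bond 1)
#3 →J1  (J1 flow already set via bond 1)
#4 →J1  (J1 flow already set via bond 1)
#5 →J1  (common-f at J1 fixed by 1)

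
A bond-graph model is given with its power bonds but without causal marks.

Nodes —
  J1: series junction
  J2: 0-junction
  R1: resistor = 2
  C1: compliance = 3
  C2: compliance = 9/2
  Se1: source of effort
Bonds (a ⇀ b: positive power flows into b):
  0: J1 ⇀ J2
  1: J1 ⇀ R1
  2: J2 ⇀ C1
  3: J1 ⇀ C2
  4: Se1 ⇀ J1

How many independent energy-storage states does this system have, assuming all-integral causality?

β4 →J1  (Se1 (Se) sets effort on bond)
β2 →J2  (C1: C, integral causality)
β0 →J1  (J2 effort already set via bond 2)
β3 →J1  (C2: C, integral causality)
β1 →R1  (J1: last free bond brings flow in)

2  (C1, C2 all integral)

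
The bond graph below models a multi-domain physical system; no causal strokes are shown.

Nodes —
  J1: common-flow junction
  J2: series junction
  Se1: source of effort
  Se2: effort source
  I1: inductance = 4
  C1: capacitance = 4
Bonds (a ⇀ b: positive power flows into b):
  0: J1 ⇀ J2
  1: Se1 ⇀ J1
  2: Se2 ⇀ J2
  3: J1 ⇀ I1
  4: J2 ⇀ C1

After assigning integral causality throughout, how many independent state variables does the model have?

2  (C1, I1 all integral)

bond 1 →J1  (Se1 (Se) sets effort on bond)
bond 2 →J2  (Se2 (Se) sets effort on bond)
bond 3 →I1  (I1 integral (f out))
bond 0 →J1  (common-f at J1 fixed by 3)
bond 4 →J2  (J2 flow already set via bond 0)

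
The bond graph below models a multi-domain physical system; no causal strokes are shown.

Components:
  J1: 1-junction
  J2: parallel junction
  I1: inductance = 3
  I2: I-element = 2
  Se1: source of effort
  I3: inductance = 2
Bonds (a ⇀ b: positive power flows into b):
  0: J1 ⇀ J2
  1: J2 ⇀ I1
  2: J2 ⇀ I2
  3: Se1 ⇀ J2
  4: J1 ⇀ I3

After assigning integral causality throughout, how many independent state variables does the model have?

3  (I1, I2, I3 all integral)

bond 3 stroke at J2  (source Se1 imposes e)
bond 0 stroke at J1  (0-jn J2 has e-setter on 3)
bond 1 stroke at I1  (0-jn J2 has e-setter on 3)
bond 2 stroke at I2  (J2: bond 3 brought effort, rest push out)
bond 4 stroke at I3  (closing 1-jn rule on J1)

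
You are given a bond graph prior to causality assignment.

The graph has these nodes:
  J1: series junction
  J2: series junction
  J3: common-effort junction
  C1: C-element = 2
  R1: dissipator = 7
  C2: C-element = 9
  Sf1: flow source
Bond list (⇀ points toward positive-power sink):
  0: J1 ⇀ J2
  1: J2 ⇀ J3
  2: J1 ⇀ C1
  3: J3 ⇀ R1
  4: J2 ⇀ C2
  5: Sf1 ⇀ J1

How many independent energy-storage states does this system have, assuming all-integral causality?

2  (C1, C2 all integral)

bond 5 |Sf1  (source Sf1 imposes f)
bond 0 |J1  (common-f at J1 fixed by 5)
bond 2 |J1  (1-jn J1 has f-setter on 5)
bond 1 |J2  (J2 flow already set via bond 0)
bond 4 |J2  (J2 flow already set via bond 0)
bond 3 |J3  (J3 needs exactly one e-in)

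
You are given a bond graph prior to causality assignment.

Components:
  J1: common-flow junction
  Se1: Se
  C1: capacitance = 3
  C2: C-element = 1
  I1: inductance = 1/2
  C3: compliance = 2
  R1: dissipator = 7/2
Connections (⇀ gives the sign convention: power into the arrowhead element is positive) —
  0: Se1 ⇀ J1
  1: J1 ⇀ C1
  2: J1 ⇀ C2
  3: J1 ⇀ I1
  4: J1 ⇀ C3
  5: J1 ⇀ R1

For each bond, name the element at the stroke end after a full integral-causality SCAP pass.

#0 stroke→J1
#1 stroke→J1
#2 stroke→J1
#3 stroke→I1
#4 stroke→J1
#5 stroke→J1

#0 stroke at J1  (Se1 fixes effort; stroke away)
#1 stroke at J1  (C1: C, integral causality)
#2 stroke at J1  (C2: C, integral causality)
#3 stroke at I1  (prefer integral on I1)
#4 stroke at J1  (J1 flow already set via bond 3)
#5 stroke at J1  (J1: bond 3 brought flow, rest push out)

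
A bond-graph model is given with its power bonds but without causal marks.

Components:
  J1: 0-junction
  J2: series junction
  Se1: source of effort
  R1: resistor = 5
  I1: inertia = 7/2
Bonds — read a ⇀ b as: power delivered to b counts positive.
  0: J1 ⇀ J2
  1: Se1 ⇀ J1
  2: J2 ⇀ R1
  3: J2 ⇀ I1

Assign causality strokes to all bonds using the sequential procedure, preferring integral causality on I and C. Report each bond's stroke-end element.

#1 →J1  (Se1 (Se) sets effort on bond)
#0 →J2  (common-e at J1 fixed by 1)
#3 →I1  (I1 integral (f out))
#2 →J2  (common-f at J2 fixed by 3)

β0 stroke→J2
β1 stroke→J1
β2 stroke→J2
β3 stroke→I1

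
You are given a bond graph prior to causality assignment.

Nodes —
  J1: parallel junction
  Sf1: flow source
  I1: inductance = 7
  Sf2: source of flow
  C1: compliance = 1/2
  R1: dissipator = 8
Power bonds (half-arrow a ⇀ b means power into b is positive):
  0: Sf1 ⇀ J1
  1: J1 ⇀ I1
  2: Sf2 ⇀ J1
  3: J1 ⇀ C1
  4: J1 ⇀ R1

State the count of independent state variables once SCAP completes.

2  (C1, I1 all integral)

#0 stroke at Sf1  (Sf1: flow source, stroke at near end)
#2 stroke at Sf2  (Sf2: flow source, stroke at near end)
#1 stroke at I1  (I1 outputs flow p/I1)
#3 stroke at J1  (C1 outputs effort q/C1)
#4 stroke at R1  (0-jn J1 has e-setter on 3)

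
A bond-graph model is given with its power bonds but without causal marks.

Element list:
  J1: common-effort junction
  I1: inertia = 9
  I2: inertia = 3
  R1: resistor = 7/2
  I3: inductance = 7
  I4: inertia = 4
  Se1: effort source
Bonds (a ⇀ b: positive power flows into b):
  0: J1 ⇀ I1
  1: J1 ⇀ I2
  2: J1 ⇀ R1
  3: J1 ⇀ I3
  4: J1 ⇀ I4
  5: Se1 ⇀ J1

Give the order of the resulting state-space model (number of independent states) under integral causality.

#5 stroke at J1  (Se1 fixes effort; stroke away)
#0 stroke at I1  (0-jn J1 has e-setter on 5)
#1 stroke at I2  (J1: bond 5 brought effort, rest push out)
#2 stroke at R1  (common-e at J1 fixed by 5)
#3 stroke at I3  (0-jn J1 has e-setter on 5)
#4 stroke at I4  (J1 effort already set via bond 5)

4  (I1, I2, I3, I4 all integral)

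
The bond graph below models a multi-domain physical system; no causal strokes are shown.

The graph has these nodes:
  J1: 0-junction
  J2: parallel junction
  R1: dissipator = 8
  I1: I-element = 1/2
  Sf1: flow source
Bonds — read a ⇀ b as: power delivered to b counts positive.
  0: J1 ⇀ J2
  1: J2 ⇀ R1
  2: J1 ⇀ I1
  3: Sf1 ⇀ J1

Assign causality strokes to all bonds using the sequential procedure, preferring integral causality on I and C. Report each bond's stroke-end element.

β3 stroke at Sf1  (Sf1: flow source, stroke at near end)
β2 stroke at I1  (I1 integral (f out))
β0 stroke at J1  (closing 0-jn rule on J1)
β1 stroke at J2  (J2 needs exactly one e-in)

b0 stroke at J1
b1 stroke at J2
b2 stroke at I1
b3 stroke at Sf1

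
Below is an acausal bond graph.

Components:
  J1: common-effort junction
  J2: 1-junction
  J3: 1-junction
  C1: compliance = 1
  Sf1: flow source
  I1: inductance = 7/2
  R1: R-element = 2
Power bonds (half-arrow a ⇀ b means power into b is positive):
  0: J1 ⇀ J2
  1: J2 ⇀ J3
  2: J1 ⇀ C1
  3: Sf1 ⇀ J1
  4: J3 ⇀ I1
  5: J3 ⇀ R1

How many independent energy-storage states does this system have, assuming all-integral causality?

2  (C1, I1 all integral)

bond 3 stroke→Sf1  (Sf1 (Sf) sets flow on bond)
bond 2 stroke→J1  (C1 integral (e out))
bond 0 stroke→J2  (J1 effort already set via bond 2)
bond 1 stroke→J3  (closing 1-jn rule on J2)
bond 4 stroke→I1  (I1 integral (f out))
bond 5 stroke→J3  (common-f at J3 fixed by 4)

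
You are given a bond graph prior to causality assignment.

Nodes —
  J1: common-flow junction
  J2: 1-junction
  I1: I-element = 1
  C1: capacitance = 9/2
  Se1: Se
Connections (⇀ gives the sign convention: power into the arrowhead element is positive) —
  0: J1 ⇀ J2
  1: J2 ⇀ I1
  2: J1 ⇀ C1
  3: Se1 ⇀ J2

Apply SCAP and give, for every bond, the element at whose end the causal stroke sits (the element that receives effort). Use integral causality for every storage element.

b0 |J2
b1 |I1
b2 |J1
b3 |J2

b3 stroke→J2  (Se1 fixes effort; stroke away)
b1 stroke→I1  (I1 outputs flow p/I1)
b0 stroke→J2  (common-f at J2 fixed by 1)
b2 stroke→J1  (1-jn J1 has f-setter on 0)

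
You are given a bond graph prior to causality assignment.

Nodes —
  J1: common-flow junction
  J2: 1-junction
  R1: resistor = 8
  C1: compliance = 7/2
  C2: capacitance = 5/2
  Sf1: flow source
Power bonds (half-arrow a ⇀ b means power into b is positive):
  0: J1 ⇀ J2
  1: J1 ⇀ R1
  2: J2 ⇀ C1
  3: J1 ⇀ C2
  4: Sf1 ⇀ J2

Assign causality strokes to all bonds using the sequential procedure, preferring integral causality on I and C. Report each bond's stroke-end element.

bond 0 →J2
bond 1 →J1
bond 2 →J2
bond 3 →J1
bond 4 →Sf1

#4 →Sf1  (Sf1 (Sf) sets flow on bond)
#0 →J2  (1-jn J2 has f-setter on 4)
#2 →J2  (J2: bond 4 brought flow, rest push out)
#1 →J1  (1-jn J1 has f-setter on 0)
#3 →J1  (J1: bond 0 brought flow, rest push out)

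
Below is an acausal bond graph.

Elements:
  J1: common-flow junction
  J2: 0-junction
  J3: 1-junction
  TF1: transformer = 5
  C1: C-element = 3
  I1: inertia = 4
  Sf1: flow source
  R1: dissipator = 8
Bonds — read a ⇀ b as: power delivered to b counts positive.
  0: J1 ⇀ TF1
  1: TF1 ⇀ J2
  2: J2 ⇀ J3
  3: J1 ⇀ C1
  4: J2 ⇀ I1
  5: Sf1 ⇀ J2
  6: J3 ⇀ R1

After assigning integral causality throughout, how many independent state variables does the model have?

2  (C1, I1 all integral)

b5 stroke at Sf1  (Sf1: flow source, stroke at near end)
b3 stroke at J1  (C1 outputs effort q/C1)
b0 stroke at TF1  (J1 needs exactly one f-in)
b1 stroke at J2  (TF1: transformer flips bond 0)
b2 stroke at J3  (0-jn J2 has e-setter on 1)
b4 stroke at I1  (0-jn J2 has e-setter on 1)
b6 stroke at R1  (J3: last free bond brings flow in)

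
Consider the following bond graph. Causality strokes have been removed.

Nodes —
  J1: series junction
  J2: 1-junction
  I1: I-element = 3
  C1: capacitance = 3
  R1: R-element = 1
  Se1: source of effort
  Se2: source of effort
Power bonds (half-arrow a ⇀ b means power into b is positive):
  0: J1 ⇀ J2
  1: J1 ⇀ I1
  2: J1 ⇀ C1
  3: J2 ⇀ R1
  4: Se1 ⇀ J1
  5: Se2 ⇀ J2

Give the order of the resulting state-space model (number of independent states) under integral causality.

b4 stroke at J1  (source Se1 imposes e)
b5 stroke at J2  (Se2 (Se) sets effort on bond)
b1 stroke at I1  (I1 integral (f out))
b0 stroke at J1  (1-jn J1 has f-setter on 1)
b2 stroke at J1  (common-f at J1 fixed by 1)
b3 stroke at J2  (common-f at J2 fixed by 0)

2  (C1, I1 all integral)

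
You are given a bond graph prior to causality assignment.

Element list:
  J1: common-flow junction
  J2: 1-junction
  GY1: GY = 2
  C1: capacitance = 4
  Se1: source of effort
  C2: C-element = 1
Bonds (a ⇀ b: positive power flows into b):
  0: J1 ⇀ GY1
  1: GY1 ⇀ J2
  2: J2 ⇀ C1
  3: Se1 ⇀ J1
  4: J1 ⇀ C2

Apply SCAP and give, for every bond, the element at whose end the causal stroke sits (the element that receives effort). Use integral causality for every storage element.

β0 |GY1
β1 |GY1
β2 |J2
β3 |J1
β4 |J1

bond 3 |J1  (Se1 (Se) sets effort on bond)
bond 2 |J2  (C1: C, integral causality)
bond 1 |GY1  (closing 1-jn rule on J2)
bond 0 |GY1  (GY1: gyrator matches bond 1)
bond 4 |J1  (J1: bond 0 brought flow, rest push out)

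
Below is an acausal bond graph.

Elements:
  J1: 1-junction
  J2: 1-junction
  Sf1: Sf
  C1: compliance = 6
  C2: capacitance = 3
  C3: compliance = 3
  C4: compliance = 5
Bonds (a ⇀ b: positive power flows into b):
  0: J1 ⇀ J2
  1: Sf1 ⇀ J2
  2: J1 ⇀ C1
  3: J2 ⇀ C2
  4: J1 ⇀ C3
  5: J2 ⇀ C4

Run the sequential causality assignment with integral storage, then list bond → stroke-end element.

bond 1 |Sf1  (Sf1 fixes flow; stroke at Sf1)
bond 0 |J2  (common-f at J2 fixed by 1)
bond 3 |J2  (J2 flow already set via bond 1)
bond 5 |J2  (J2: bond 1 brought flow, rest push out)
bond 2 |J1  (J1: bond 0 brought flow, rest push out)
bond 4 |J1  (J1: bond 0 brought flow, rest push out)

b0 stroke→J2
b1 stroke→Sf1
b2 stroke→J1
b3 stroke→J2
b4 stroke→J1
b5 stroke→J2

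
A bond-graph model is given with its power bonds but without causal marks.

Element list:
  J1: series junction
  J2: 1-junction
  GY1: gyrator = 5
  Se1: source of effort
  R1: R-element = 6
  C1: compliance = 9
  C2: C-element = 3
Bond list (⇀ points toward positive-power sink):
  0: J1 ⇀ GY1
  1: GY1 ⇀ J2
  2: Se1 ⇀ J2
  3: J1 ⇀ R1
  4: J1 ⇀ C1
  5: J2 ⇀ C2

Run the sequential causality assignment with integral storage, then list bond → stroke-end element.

#2 stroke→J2  (source Se1 imposes e)
#4 stroke→J1  (C1: C, integral causality)
#5 stroke→J2  (C2 integral (e out))
#1 stroke→GY1  (J2 needs exactly one f-in)
#0 stroke→GY1  (through GY1, causality inverts; strokes same side of GY1)
#3 stroke→J1  (J1 flow already set via bond 0)

β0 stroke→GY1
β1 stroke→GY1
β2 stroke→J2
β3 stroke→J1
β4 stroke→J1
β5 stroke→J2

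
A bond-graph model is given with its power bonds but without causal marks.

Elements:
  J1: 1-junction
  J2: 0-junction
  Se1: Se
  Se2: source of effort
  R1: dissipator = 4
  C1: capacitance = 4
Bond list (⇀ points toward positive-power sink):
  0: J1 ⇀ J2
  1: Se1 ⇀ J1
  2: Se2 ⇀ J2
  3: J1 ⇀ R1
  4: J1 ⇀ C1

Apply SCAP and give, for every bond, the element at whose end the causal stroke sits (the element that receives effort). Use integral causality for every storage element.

β0 →J1
β1 →J1
β2 →J2
β3 →R1
β4 →J1

bond 1 →J1  (source Se1 imposes e)
bond 2 →J2  (source Se2 imposes e)
bond 0 →J1  (0-jn J2 has e-setter on 2)
bond 4 →J1  (C1: C, integral causality)
bond 3 →R1  (J1: last free bond brings flow in)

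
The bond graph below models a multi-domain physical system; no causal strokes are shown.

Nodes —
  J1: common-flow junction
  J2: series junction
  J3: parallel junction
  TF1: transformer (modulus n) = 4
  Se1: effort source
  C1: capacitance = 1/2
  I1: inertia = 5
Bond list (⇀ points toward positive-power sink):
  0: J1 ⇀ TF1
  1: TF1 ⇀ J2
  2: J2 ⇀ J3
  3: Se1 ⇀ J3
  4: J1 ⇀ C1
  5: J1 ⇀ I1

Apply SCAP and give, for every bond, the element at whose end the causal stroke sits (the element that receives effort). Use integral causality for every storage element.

#0 →J1
#1 →TF1
#2 →J2
#3 →J3
#4 →J1
#5 →I1

β3 →J3  (Se1 fixes effort; stroke away)
β2 →J2  (0-jn J3 has e-setter on 3)
β1 →TF1  (only one flow-in slot at J2)
β0 →J1  (TF TF1: opposite of bond 1)
β4 →J1  (C1 outputs effort q/C1)
β5 →I1  (J1: last free bond brings flow in)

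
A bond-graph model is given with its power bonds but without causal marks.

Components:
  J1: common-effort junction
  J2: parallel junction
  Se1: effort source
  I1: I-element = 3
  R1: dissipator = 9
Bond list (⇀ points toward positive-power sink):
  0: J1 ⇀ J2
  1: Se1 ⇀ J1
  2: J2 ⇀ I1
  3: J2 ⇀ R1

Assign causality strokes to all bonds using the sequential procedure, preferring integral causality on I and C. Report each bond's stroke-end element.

β1 |J1  (source Se1 imposes e)
β0 |J2  (common-e at J1 fixed by 1)
β2 |I1  (0-jn J2 has e-setter on 0)
β3 |R1  (J2 effort already set via bond 0)

#0 →J2
#1 →J1
#2 →I1
#3 →R1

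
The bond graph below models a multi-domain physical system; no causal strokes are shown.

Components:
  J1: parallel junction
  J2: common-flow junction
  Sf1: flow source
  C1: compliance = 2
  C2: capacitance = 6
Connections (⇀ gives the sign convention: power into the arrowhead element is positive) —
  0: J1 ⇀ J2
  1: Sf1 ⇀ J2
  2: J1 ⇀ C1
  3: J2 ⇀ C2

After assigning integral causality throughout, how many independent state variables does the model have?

b1 |Sf1  (Sf1: flow source, stroke at near end)
b0 |J2  (J2 flow already set via bond 1)
b3 |J2  (J2 flow already set via bond 1)
b2 |J1  (closing 0-jn rule on J1)

2  (C1, C2 all integral)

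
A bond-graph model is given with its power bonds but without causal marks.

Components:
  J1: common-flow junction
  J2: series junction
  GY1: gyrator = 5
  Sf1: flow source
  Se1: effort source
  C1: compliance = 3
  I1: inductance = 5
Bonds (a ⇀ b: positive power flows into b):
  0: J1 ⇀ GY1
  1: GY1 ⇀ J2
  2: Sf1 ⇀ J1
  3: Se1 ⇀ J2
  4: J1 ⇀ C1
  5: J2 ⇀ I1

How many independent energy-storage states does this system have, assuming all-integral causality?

b2 stroke at Sf1  (Sf1: flow source, stroke at near end)
b3 stroke at J2  (source Se1 imposes e)
b0 stroke at J1  (common-f at J1 fixed by 2)
b4 stroke at J1  (J1: bond 2 brought flow, rest push out)
b1 stroke at J2  (through GY1, causality inverts; strokes same side of GY1)
b5 stroke at I1  (only one flow-in slot at J2)

2  (C1, I1 all integral)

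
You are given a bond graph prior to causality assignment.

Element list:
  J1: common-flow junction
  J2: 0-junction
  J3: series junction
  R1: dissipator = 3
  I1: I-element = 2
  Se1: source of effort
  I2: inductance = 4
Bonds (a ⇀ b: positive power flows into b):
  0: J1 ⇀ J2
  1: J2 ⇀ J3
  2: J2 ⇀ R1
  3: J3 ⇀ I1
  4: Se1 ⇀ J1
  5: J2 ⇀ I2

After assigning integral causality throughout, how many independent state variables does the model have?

2  (I1, I2 all integral)

b4 stroke at J1  (Se1: effort source, stroke at far end)
b0 stroke at J2  (J1 needs exactly one f-in)
b1 stroke at J3  (J2 effort already set via bond 0)
b2 stroke at R1  (0-jn J2 has e-setter on 0)
b5 stroke at I2  (J2: bond 0 brought effort, rest push out)
b3 stroke at I1  (J3: last free bond brings flow in)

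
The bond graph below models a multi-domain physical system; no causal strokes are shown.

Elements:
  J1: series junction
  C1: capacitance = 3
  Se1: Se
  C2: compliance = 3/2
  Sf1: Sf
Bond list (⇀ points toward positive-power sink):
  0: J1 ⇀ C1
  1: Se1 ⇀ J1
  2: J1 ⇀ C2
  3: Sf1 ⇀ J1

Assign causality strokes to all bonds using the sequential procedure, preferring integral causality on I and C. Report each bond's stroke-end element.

bond 0 |J1
bond 1 |J1
bond 2 |J1
bond 3 |Sf1

β1 stroke at J1  (Se1 (Se) sets effort on bond)
β3 stroke at Sf1  (Sf1 fixes flow; stroke at Sf1)
β0 stroke at J1  (J1: bond 3 brought flow, rest push out)
β2 stroke at J1  (common-f at J1 fixed by 3)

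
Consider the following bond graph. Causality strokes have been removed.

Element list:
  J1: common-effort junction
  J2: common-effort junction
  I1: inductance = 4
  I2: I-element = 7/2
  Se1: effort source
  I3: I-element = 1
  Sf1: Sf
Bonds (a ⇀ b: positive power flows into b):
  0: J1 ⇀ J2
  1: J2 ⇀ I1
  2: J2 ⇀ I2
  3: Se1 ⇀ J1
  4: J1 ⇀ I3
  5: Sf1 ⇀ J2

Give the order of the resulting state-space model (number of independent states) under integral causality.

#3 stroke at J1  (Se1 (Se) sets effort on bond)
#5 stroke at Sf1  (source Sf1 imposes f)
#0 stroke at J2  (common-e at J1 fixed by 3)
#4 stroke at I3  (J1 effort already set via bond 3)
#1 stroke at I1  (0-jn J2 has e-setter on 0)
#2 stroke at I2  (J2: bond 0 brought effort, rest push out)

3  (I1, I2, I3 all integral)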